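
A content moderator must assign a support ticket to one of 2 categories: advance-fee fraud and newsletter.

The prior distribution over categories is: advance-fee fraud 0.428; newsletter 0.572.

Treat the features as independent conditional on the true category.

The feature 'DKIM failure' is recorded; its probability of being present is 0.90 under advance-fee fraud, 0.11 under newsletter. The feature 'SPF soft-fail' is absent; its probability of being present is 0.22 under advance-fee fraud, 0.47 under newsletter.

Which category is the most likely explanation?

For each hypothesis, the unnormalized posterior weight is prior × product of the feature likelihoods (using 1 − P(present | H) for each absent feature):
  advance-fee fraud: 0.428 × 0.90 × (1 − 0.22) = 0.30046
  newsletter: 0.572 × 0.11 × (1 − 0.47) = 0.033348
Normalizing constant Z = 0.30046 + 0.033348 = 0.3338.
P(advance-fee fraud | evidence) ≈ 0.30046 / 0.3338 ≈ 0.900
P(newsletter | evidence) ≈ 0.033348 / 0.3338 ≈ 0.100
The largest is 0.900, so advance-fee fraud is most probable.

advance-fee fraud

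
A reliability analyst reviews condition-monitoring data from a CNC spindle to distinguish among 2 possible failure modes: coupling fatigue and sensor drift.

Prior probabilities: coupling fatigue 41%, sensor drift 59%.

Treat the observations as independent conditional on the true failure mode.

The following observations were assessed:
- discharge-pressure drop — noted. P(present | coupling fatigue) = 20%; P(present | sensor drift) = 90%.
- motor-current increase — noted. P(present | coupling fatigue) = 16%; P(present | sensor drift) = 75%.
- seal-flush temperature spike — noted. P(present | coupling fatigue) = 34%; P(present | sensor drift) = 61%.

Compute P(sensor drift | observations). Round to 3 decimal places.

0.982

For each hypothesis, the unnormalized posterior weight is prior × product of the observation likelihoods:
  coupling fatigue: 0.41 × 0.20 × 0.16 × 0.34 = 0.0044608
  sensor drift: 0.59 × 0.90 × 0.75 × 0.61 = 0.24293
The unnormalized weights sum to 0.24739.
P(sensor drift | evidence) = 0.24293 / 0.24739 ≈ 0.982.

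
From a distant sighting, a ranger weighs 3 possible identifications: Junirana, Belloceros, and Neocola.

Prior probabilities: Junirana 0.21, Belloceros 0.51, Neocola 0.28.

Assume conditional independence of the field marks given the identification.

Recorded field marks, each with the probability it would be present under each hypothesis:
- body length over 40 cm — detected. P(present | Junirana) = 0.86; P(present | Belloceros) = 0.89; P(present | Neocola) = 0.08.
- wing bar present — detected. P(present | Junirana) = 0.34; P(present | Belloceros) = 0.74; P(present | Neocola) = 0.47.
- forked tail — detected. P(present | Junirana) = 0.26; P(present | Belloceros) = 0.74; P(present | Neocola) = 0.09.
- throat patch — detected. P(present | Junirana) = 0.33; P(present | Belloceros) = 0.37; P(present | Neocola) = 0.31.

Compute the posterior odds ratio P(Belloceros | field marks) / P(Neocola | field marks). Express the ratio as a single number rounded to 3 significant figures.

313

Posterior odds equal prior odds times the likelihood ratio; only the two competing hypotheses matter.
  Belloceros: 0.51 × 0.89 × 0.74 × 0.74 × 0.37 = 0.091966
  Neocola: 0.28 × 0.08 × 0.47 × 0.09 × 0.31 = 0.00029373
Posterior odds = 0.091966 / 0.00029373 ≈ 313.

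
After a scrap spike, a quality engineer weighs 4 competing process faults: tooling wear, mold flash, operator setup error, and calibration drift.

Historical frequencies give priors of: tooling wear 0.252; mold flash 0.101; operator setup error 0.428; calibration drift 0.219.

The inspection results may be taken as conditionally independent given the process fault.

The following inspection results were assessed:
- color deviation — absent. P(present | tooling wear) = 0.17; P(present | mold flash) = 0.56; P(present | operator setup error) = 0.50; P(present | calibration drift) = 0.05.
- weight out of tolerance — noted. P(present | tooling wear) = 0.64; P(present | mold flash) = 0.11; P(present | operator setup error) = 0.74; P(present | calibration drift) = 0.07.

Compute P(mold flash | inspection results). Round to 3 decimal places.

Multiply each prior by the joint likelihood of the inspection result pattern (using 1 − P(present | H) for each absent inspection result):
  tooling wear: 0.252 × (1 − 0.17) × 0.64 = 0.13386
  mold flash: 0.101 × (1 − 0.56) × 0.11 = 0.0048884
  operator setup error: 0.428 × (1 − 0.50) × 0.74 = 0.15836
  calibration drift: 0.219 × (1 − 0.05) × 0.07 = 0.014564
Normalizing constant Z = 0.13386 + 0.0048884 + 0.15836 + 0.014564 = 0.31167.
P(mold flash | evidence) = 0.0048884 / 0.31167 ≈ 0.016.

0.016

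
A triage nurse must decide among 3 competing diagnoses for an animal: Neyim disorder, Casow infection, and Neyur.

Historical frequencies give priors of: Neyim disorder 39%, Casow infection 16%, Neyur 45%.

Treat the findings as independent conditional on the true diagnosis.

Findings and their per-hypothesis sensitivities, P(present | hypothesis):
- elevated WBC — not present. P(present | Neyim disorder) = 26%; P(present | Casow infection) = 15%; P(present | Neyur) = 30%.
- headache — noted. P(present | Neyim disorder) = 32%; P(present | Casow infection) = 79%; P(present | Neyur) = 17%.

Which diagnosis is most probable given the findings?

By Bayes' rule with conditional independence, the unnormalized weight for each hypothesis is prior × ∏ likelihoods (using 1 − P(present | H) for each absent finding):
  Neyim disorder: 0.39 × (1 − 0.26) × 0.32 = 0.092352
  Casow infection: 0.16 × (1 − 0.15) × 0.79 = 0.10744
  Neyur: 0.45 × (1 − 0.30) × 0.17 = 0.05355
Normalizing constant Z = 0.092352 + 0.10744 + 0.05355 = 0.25334.
P(Neyim disorder | evidence) ≈ 0.092352 / 0.25334 ≈ 0.365
P(Casow infection | evidence) ≈ 0.10744 / 0.25334 ≈ 0.424
P(Neyur | evidence) ≈ 0.05355 / 0.25334 ≈ 0.211
The largest is 0.424, so Casow infection is most probable.

Casow infection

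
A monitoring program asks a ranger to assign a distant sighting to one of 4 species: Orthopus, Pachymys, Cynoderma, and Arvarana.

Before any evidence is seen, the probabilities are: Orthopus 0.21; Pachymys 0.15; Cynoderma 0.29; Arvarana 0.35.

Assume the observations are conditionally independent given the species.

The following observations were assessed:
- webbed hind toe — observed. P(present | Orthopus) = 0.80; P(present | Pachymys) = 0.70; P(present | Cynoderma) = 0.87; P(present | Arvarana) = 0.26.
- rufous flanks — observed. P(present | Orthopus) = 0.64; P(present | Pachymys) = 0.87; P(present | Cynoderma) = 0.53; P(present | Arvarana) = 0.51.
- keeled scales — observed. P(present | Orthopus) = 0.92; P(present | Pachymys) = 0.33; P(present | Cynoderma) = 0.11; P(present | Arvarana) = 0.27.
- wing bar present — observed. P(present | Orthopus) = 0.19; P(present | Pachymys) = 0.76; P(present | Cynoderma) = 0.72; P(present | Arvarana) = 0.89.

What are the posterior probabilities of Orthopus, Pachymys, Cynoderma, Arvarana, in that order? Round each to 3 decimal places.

0.296, 0.361, 0.167, 0.176

By Bayes' rule with conditional independence, the unnormalized weight for each hypothesis is prior × ∏ likelihoods:
  Orthopus: 0.21 × 0.80 × 0.64 × 0.92 × 0.19 = 0.018794
  Pachymys: 0.15 × 0.70 × 0.87 × 0.33 × 0.76 = 0.022911
  Cynoderma: 0.29 × 0.87 × 0.53 × 0.11 × 0.72 = 0.010591
  Arvarana: 0.35 × 0.26 × 0.51 × 0.27 × 0.89 = 0.011152
Normalizing constant Z = 0.018794 + 0.022911 + 0.010591 + 0.011152 = 0.063448.
P(Orthopus | evidence) = 0.018794 / 0.063448 ≈ 0.296
P(Pachymys | evidence) = 0.022911 / 0.063448 ≈ 0.361
P(Cynoderma | evidence) = 0.010591 / 0.063448 ≈ 0.167
P(Arvarana | evidence) = 0.011152 / 0.063448 ≈ 0.176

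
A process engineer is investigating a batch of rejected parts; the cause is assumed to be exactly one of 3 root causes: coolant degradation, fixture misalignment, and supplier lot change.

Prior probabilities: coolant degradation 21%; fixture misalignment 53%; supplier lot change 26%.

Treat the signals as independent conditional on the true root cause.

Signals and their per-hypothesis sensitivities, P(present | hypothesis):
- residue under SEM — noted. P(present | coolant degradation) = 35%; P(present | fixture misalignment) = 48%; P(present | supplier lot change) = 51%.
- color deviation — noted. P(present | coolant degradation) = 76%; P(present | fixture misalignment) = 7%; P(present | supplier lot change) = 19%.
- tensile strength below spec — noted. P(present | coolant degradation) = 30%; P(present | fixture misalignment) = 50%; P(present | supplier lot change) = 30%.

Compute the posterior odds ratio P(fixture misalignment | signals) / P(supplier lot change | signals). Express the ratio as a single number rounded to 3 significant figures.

Posterior odds equal prior odds times the likelihood ratio; only the two competing hypotheses matter.
  fixture misalignment: 0.53 × 0.48 × 0.07 × 0.50 = 0.008904
  supplier lot change: 0.26 × 0.51 × 0.19 × 0.30 = 0.0075582
Odds(fixture misalignment : supplier lot change) = 0.008904 / 0.0075582 ≈ 1.18.

1.18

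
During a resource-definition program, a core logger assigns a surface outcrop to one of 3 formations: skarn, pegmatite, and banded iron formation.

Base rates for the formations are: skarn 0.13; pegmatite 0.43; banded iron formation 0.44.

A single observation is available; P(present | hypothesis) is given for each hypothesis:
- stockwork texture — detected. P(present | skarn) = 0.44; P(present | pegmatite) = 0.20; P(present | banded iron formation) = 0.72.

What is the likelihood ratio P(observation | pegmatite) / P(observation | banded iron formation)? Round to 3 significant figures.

0.278

Likelihood of this observation under each hypothesis:
  pegmatite: 0.2
  banded iron formation: 0.72
Bayes factor = 0.2 / 0.72 ≈ 0.278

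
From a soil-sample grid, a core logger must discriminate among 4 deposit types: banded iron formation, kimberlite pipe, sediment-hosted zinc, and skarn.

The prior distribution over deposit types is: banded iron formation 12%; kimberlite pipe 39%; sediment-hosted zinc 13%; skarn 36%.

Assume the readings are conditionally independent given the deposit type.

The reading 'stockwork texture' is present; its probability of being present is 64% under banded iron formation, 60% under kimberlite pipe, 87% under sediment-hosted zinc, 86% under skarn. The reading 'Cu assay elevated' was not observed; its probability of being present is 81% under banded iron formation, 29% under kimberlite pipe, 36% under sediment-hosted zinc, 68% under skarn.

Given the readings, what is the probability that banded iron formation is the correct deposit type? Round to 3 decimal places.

For each hypothesis, the unnormalized posterior weight is prior × product of the reading likelihoods (using 1 − P(present | H) for each absent reading):
  banded iron formation: 0.12 × 0.64 × (1 − 0.81) = 0.014592
  kimberlite pipe: 0.39 × 0.60 × (1 − 0.29) = 0.16614
  sediment-hosted zinc: 0.13 × 0.87 × (1 − 0.36) = 0.072384
  skarn: 0.36 × 0.86 × (1 − 0.68) = 0.099072
Normalizing constant Z = 0.014592 + 0.16614 + 0.072384 + 0.099072 = 0.35219.
P(banded iron formation | evidence) = 0.014592 / 0.35219 ≈ 0.041.

0.041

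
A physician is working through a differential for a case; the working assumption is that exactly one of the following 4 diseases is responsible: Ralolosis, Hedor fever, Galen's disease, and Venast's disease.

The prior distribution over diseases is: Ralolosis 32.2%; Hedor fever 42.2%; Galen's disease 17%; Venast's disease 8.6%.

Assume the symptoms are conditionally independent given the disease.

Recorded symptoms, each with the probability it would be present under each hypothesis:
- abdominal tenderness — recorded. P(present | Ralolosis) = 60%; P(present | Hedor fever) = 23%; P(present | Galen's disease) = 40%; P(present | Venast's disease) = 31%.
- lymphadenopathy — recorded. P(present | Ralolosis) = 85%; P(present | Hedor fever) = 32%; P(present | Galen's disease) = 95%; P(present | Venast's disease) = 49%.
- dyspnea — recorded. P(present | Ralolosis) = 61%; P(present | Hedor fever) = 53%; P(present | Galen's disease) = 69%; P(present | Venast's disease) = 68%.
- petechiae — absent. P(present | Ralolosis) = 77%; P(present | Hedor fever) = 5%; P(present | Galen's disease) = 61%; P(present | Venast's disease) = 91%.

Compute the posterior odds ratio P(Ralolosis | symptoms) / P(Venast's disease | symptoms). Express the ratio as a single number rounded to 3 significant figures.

The normalizing constant cancels in an odds ratio, so compute prior × likelihood for the two hypotheses only (using 1 − P(present | H) for each absent symptom):
  Ralolosis: 0.322 × 0.60 × 0.85 × 0.61 × (1 − 0.77) = 0.02304
  Venast's disease: 0.086 × 0.31 × 0.49 × 0.68 × (1 − 0.91) = 0.00079948
Posterior odds = 0.02304 / 0.00079948 ≈ 28.8.

28.8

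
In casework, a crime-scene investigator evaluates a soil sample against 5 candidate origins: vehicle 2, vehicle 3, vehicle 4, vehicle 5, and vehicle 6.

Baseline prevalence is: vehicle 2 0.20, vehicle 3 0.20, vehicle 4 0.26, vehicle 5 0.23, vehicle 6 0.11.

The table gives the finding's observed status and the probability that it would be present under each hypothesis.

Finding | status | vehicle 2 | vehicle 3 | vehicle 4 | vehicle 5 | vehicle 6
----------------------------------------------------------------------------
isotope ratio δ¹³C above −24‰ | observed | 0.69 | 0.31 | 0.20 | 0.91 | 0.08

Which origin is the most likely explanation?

vehicle 5

For each hypothesis, the unnormalized posterior weight is prior × likelihood:
  vehicle 2: 0.20 × 0.69 = 0.138
  vehicle 3: 0.20 × 0.31 = 0.062
  vehicle 4: 0.26 × 0.20 = 0.052
  vehicle 5: 0.23 × 0.91 = 0.2093
  vehicle 6: 0.11 × 0.08 = 0.0088
Normalizing constant Z = 0.138 + 0.062 + 0.052 + 0.2093 + 0.0088 = 0.4701.
P(vehicle 2 | evidence) ≈ 0.138 / 0.4701 ≈ 0.294
P(vehicle 3 | evidence) ≈ 0.062 / 0.4701 ≈ 0.132
P(vehicle 4 | evidence) ≈ 0.052 / 0.4701 ≈ 0.111
P(vehicle 5 | evidence) ≈ 0.2093 / 0.4701 ≈ 0.445
P(vehicle 6 | evidence) ≈ 0.0088 / 0.4701 ≈ 0.019
The largest is 0.445, so vehicle 5 is most probable.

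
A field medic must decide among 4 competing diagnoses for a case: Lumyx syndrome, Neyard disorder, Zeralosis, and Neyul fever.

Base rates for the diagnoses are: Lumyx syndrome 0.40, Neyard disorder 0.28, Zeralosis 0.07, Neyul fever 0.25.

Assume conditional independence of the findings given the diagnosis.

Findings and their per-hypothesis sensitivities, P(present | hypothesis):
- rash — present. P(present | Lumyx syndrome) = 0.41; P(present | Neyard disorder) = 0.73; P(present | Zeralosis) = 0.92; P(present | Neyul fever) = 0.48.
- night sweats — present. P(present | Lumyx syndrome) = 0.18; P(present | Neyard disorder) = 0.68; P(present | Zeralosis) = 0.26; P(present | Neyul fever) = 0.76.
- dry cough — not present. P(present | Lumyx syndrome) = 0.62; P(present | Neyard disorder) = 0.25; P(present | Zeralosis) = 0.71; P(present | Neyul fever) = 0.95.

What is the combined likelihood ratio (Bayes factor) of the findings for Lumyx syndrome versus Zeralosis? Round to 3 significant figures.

The Bayes factor is the ratio of the joint likelihoods of the evidence pattern under the two hypotheses (using 1 − P(present | H) for each absent finding).
  Lumyx syndrome: 0.41 × 0.18 × (1 − 0.62) = 0.028044
  Zeralosis: 0.92 × 0.26 × (1 − 0.71) = 0.069368
Bayes factor = 0.028044 / 0.069368 ≈ 0.404

0.404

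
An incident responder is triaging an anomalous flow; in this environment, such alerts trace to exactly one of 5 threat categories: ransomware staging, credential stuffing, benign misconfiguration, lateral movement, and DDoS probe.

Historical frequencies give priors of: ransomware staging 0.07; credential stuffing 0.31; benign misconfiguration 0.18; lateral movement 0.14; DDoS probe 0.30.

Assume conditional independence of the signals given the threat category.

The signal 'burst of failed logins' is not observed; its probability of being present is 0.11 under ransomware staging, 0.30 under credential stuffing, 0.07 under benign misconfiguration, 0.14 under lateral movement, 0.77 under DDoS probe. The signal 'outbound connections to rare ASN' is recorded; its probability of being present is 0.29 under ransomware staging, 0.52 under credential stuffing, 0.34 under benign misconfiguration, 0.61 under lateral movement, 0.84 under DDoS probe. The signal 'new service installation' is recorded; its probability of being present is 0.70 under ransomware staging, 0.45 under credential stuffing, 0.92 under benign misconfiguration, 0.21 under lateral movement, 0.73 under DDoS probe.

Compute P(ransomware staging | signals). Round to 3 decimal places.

For each hypothesis, the unnormalized posterior weight is prior × product of the signal likelihoods (using 1 − P(present | H) for each absent signal):
  ransomware staging: 0.07 × (1 − 0.11) × 0.29 × 0.70 = 0.012647
  credential stuffing: 0.31 × (1 − 0.30) × 0.52 × 0.45 = 0.050778
  benign misconfiguration: 0.18 × (1 − 0.07) × 0.34 × 0.92 = 0.052363
  lateral movement: 0.14 × (1 − 0.14) × 0.61 × 0.21 = 0.015423
  DDoS probe: 0.30 × (1 − 0.77) × 0.84 × 0.73 = 0.042311
Marginal likelihood of the evidence = 0.17352.
P(ransomware staging | evidence) = 0.012647 / 0.17352 ≈ 0.073.

0.073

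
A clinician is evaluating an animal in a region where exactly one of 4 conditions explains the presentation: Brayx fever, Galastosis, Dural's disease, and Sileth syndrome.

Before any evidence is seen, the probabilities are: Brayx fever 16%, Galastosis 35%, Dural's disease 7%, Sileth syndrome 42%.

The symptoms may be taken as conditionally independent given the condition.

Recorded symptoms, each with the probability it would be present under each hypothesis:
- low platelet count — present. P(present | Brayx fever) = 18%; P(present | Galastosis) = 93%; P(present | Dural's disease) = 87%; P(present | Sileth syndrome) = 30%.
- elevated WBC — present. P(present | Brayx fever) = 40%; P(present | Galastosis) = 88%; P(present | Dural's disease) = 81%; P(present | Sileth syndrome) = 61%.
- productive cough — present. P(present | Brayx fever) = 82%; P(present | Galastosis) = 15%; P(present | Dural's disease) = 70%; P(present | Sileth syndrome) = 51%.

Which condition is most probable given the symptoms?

Galastosis

Multiply each prior by the joint likelihood of the symptom pattern:
  Brayx fever: 0.16 × 0.18 × 0.40 × 0.82 = 0.0094464
  Galastosis: 0.35 × 0.93 × 0.88 × 0.15 = 0.042966
  Dural's disease: 0.07 × 0.87 × 0.81 × 0.70 = 0.03453
  Sileth syndrome: 0.42 × 0.30 × 0.61 × 0.51 = 0.039199
The unnormalized weights sum to 0.12614.
P(Brayx fever | evidence) ≈ 0.0094464 / 0.12614 ≈ 0.075
P(Galastosis | evidence) ≈ 0.042966 / 0.12614 ≈ 0.341
P(Dural's disease | evidence) ≈ 0.03453 / 0.12614 ≈ 0.274
P(Sileth syndrome | evidence) ≈ 0.039199 / 0.12614 ≈ 0.311
The largest is 0.341, so Galastosis is most probable.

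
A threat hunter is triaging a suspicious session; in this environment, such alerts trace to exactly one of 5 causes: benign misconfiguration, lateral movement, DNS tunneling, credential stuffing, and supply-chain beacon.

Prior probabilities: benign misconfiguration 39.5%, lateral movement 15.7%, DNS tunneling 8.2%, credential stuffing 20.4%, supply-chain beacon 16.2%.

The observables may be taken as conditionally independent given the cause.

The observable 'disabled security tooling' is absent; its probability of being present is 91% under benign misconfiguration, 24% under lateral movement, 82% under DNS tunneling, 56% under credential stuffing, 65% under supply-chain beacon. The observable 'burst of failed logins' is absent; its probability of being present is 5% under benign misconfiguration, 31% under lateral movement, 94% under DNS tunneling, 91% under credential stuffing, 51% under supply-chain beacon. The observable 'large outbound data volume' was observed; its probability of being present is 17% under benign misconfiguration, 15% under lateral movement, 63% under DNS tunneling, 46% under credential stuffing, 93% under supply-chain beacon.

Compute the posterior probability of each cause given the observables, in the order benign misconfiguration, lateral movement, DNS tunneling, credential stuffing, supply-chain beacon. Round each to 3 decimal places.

For each hypothesis, the unnormalized posterior weight is prior × product of the observable likelihoods (using 1 − P(present | H) for each absent observable):
  benign misconfiguration: 0.395 × (1 − 0.91) × (1 − 0.05) × 0.17 = 0.0057413
  lateral movement: 0.157 × (1 − 0.24) × (1 − 0.31) × 0.15 = 0.01235
  DNS tunneling: 0.082 × (1 − 0.82) × (1 − 0.94) × 0.63 = 0.00055793
  credential stuffing: 0.204 × (1 − 0.56) × (1 − 0.91) × 0.46 = 0.0037161
  supply-chain beacon: 0.162 × (1 − 0.65) × (1 − 0.51) × 0.93 = 0.025838
Marginal likelihood of the evidence = 0.048203.
P(benign misconfiguration | evidence) = 0.0057413 / 0.048203 ≈ 0.119
P(lateral movement | evidence) = 0.01235 / 0.048203 ≈ 0.256
P(DNS tunneling | evidence) = 0.00055793 / 0.048203 ≈ 0.012
P(credential stuffing | evidence) = 0.0037161 / 0.048203 ≈ 0.077
P(supply-chain beacon | evidence) = 0.025838 / 0.048203 ≈ 0.536

0.119, 0.256, 0.012, 0.077, 0.536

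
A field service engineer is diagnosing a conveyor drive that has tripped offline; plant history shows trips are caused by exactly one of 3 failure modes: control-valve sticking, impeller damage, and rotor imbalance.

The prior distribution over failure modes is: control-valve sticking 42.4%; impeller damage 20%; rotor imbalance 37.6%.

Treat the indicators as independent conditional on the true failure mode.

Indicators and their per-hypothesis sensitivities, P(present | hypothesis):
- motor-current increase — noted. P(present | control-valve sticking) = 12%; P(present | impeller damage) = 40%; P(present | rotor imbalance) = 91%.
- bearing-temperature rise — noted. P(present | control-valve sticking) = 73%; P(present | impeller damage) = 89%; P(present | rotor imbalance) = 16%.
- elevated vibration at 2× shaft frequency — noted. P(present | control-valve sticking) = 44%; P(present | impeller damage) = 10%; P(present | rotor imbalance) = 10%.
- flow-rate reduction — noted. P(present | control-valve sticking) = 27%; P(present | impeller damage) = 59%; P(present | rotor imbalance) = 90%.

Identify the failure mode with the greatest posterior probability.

rotor imbalance

Multiply each prior by the joint likelihood of the indicator pattern:
  control-valve sticking: 0.424 × 0.12 × 0.73 × 0.44 × 0.27 = 0.0044125
  impeller damage: 0.200 × 0.40 × 0.89 × 0.10 × 0.59 = 0.0042008
  rotor imbalance: 0.376 × 0.91 × 0.16 × 0.10 × 0.90 = 0.0049271
Normalizing constant Z = 0.0044125 + 0.0042008 + 0.0049271 = 0.01354.
P(control-valve sticking | evidence) ≈ 0.0044125 / 0.01354 ≈ 0.326
P(impeller damage | evidence) ≈ 0.0042008 / 0.01354 ≈ 0.310
P(rotor imbalance | evidence) ≈ 0.0049271 / 0.01354 ≈ 0.364
The largest is 0.364, so rotor imbalance is most probable.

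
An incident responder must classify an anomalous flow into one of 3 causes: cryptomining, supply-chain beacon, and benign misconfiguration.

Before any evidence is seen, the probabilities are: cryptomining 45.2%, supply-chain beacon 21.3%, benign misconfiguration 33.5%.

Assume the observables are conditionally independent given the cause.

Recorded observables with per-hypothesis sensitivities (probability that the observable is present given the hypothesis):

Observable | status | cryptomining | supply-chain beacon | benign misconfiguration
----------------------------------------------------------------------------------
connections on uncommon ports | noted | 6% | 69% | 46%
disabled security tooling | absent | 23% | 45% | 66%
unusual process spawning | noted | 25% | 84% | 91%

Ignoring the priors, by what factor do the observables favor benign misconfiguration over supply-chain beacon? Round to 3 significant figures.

0.446

Take the product of per-observable likelihoods under each hypothesis (using 1 − P(present | H) for each absent observable), then divide.
  benign misconfiguration: 0.46 × (1 − 0.66) × 0.91 = 0.14232
  supply-chain beacon: 0.69 × (1 − 0.45) × 0.84 = 0.31878
Bayes factor = 0.14232 / 0.31878 ≈ 0.446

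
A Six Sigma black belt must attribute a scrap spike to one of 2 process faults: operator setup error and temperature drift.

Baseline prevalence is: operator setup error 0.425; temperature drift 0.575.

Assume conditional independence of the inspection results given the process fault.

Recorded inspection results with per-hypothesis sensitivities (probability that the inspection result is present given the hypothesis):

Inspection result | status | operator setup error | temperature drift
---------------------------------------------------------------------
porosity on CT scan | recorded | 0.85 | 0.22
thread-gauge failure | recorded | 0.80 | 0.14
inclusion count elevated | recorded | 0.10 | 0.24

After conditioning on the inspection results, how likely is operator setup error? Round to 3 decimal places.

For each hypothesis, the unnormalized posterior weight is prior × product of the inspection result likelihoods:
  operator setup error: 0.425 × 0.85 × 0.80 × 0.10 = 0.0289
  temperature drift: 0.575 × 0.22 × 0.14 × 0.24 = 0.0042504
Marginal likelihood of the evidence = 0.03315.
P(operator setup error | evidence) = 0.0289 / 0.03315 ≈ 0.872.

0.872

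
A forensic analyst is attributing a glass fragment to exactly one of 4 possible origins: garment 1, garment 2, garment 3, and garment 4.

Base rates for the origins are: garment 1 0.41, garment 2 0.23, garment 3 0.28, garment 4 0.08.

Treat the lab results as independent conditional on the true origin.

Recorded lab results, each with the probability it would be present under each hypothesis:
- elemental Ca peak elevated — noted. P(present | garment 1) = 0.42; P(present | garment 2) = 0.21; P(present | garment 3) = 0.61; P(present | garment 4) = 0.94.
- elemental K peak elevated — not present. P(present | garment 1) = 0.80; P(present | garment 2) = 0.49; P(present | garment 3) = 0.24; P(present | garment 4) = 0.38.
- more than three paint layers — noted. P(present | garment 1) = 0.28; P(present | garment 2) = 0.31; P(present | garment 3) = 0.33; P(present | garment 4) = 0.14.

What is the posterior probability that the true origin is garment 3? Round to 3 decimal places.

By Bayes' rule with conditional independence, the unnormalized weight for each hypothesis is prior × ∏ likelihoods (using 1 − P(present | H) for each absent lab result):
  garment 1: 0.41 × 0.42 × (1 − 0.80) × 0.28 = 0.0096432
  garment 2: 0.23 × 0.21 × (1 − 0.49) × 0.31 = 0.0076362
  garment 3: 0.28 × 0.61 × (1 − 0.24) × 0.33 = 0.042837
  garment 4: 0.08 × 0.94 × (1 − 0.38) × 0.14 = 0.0065274
Normalizing constant Z = 0.0096432 + 0.0076362 + 0.042837 + 0.0065274 = 0.066643.
P(garment 3 | evidence) = 0.042837 / 0.066643 ≈ 0.643.

0.643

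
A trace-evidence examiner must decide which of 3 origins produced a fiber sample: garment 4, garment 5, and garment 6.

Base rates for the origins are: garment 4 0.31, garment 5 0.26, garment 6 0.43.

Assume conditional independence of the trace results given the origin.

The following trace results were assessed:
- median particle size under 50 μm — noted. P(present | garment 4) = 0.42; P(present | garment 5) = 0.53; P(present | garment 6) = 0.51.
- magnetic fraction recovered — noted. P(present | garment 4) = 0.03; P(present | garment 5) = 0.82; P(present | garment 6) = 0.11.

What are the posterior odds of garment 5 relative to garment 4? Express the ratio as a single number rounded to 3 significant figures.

The normalizing constant cancels in an odds ratio, so compute prior × likelihood for the two hypotheses only:
  garment 5: 0.26 × 0.53 × 0.82 = 0.113
  garment 4: 0.31 × 0.42 × 0.03 = 0.003906
Odds(garment 5 : garment 4) = 0.113 / 0.003906 ≈ 28.9.

28.9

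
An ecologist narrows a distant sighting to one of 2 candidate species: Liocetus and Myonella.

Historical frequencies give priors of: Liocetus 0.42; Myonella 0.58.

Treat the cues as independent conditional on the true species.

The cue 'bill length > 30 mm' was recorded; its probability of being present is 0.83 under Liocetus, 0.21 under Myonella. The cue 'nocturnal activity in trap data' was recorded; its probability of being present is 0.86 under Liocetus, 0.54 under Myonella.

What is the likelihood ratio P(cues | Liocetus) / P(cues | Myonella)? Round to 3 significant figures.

6.29

Take the product of per-cue likelihoods under each hypothesis, then divide.
  Liocetus: 0.83 × 0.86 = 0.7138
  Myonella: 0.21 × 0.54 = 0.1134
Bayes factor = 0.7138 / 0.1134 ≈ 6.29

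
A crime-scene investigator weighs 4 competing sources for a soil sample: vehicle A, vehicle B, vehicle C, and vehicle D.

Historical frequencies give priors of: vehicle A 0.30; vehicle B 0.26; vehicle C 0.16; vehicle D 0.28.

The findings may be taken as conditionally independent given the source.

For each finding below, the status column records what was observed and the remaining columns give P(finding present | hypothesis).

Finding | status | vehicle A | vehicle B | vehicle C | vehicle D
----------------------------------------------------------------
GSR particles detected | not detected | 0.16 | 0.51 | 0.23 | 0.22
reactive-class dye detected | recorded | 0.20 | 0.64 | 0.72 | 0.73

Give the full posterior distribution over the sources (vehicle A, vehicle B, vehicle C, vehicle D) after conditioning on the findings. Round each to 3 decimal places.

0.133, 0.215, 0.233, 0.419

By Bayes' rule with conditional independence, the unnormalized weight for each hypothesis is prior × ∏ likelihoods (using 1 − P(present | H) for each absent finding):
  vehicle A: 0.30 × (1 − 0.16) × 0.20 = 0.0504
  vehicle B: 0.26 × (1 − 0.51) × 0.64 = 0.081536
  vehicle C: 0.16 × (1 − 0.23) × 0.72 = 0.088704
  vehicle D: 0.28 × (1 − 0.22) × 0.73 = 0.15943
The unnormalized weights sum to 0.38007.
P(vehicle A | evidence) = 0.0504 / 0.38007 ≈ 0.133
P(vehicle B | evidence) = 0.081536 / 0.38007 ≈ 0.215
P(vehicle C | evidence) = 0.088704 / 0.38007 ≈ 0.233
P(vehicle D | evidence) = 0.15943 / 0.38007 ≈ 0.419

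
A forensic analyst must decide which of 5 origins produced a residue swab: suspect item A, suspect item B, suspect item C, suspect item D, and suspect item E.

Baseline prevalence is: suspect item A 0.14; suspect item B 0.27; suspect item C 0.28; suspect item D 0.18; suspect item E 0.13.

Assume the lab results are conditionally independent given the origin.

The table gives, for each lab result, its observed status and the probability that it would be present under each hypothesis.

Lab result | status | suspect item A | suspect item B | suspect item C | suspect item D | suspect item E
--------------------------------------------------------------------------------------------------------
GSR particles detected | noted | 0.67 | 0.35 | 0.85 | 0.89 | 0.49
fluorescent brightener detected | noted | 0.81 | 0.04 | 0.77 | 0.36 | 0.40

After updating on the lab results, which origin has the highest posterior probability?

suspect item C

Multiply each prior by the joint likelihood of the lab result pattern:
  suspect item A: 0.14 × 0.67 × 0.81 = 0.075978
  suspect item B: 0.27 × 0.35 × 0.04 = 0.00378
  suspect item C: 0.28 × 0.85 × 0.77 = 0.18326
  suspect item D: 0.18 × 0.89 × 0.36 = 0.057672
  suspect item E: 0.13 × 0.49 × 0.40 = 0.02548
Marginal likelihood of the evidence = 0.34617.
P(suspect item A | evidence) ≈ 0.075978 / 0.34617 ≈ 0.219
P(suspect item B | evidence) ≈ 0.00378 / 0.34617 ≈ 0.011
P(suspect item C | evidence) ≈ 0.18326 / 0.34617 ≈ 0.529
P(suspect item D | evidence) ≈ 0.057672 / 0.34617 ≈ 0.167
P(suspect item E | evidence) ≈ 0.02548 / 0.34617 ≈ 0.074
The largest is 0.529, so suspect item C is most probable.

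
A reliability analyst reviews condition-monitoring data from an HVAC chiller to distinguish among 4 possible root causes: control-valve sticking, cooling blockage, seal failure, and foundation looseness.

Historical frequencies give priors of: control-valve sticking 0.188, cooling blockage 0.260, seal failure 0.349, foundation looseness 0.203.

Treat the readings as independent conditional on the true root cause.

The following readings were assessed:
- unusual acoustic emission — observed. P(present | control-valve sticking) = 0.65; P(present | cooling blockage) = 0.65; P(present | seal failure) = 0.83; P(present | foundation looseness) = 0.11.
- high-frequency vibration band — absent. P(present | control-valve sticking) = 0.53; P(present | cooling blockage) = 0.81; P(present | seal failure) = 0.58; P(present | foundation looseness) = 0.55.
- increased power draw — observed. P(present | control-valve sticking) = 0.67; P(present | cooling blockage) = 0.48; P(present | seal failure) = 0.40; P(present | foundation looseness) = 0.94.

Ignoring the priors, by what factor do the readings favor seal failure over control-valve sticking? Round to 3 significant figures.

Joint likelihood of the reading pattern under each hypothesis (using 1 − P(present | H) for each absent reading):
  seal failure: 0.83 × (1 − 0.58) × 0.40 = 0.13944
  control-valve sticking: 0.65 × (1 − 0.53) × 0.67 = 0.20469
Bayes factor = 0.13944 / 0.20469 ≈ 0.681

0.681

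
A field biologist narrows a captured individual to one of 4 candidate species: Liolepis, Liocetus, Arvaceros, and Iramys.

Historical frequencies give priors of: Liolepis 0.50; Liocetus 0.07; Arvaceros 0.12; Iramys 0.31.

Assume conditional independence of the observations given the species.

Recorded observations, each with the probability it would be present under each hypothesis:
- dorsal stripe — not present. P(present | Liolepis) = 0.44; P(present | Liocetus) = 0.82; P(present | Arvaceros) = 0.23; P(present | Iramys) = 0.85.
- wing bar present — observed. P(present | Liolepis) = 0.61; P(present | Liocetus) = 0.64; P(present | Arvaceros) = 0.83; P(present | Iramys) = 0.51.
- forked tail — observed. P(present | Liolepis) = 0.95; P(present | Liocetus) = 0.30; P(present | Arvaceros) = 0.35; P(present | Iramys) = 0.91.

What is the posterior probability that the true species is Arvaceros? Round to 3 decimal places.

For each hypothesis, the unnormalized posterior weight is prior × product of the observation likelihoods (using 1 − P(present | H) for each absent observation):
  Liolepis: 0.50 × (1 − 0.44) × 0.61 × 0.95 = 0.16226
  Liocetus: 0.07 × (1 − 0.82) × 0.64 × 0.30 = 0.0024192
  Arvaceros: 0.12 × (1 − 0.23) × 0.83 × 0.35 = 0.026842
  Iramys: 0.31 × (1 − 0.85) × 0.51 × 0.91 = 0.021581
The unnormalized weights sum to 0.2131.
P(Arvaceros | evidence) = 0.026842 / 0.2131 ≈ 0.126.

0.126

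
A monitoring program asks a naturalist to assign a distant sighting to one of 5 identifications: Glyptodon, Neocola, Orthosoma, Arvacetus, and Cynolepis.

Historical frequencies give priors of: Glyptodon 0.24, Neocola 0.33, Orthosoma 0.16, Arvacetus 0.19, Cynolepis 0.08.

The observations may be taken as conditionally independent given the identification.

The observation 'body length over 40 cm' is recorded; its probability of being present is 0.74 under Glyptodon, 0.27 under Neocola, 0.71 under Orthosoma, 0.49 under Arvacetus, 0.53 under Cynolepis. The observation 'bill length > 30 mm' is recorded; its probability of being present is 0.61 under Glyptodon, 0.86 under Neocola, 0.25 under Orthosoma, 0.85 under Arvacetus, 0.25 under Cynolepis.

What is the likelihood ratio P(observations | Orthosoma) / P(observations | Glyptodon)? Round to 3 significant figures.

0.393

The Bayes factor is the ratio of the joint likelihoods of the evidence pattern under the two hypotheses.
  Orthosoma: 0.71 × 0.25 = 0.1775
  Glyptodon: 0.74 × 0.61 = 0.4514
Bayes factor = 0.1775 / 0.4514 ≈ 0.393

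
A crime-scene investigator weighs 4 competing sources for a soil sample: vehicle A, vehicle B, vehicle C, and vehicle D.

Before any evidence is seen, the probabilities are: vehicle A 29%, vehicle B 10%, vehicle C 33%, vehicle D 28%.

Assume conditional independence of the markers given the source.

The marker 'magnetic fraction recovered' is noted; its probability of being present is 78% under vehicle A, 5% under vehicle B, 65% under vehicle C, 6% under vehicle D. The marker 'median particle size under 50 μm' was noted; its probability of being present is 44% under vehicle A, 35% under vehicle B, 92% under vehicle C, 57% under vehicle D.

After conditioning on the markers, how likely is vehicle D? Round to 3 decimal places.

By Bayes' rule with conditional independence, the unnormalized weight for each hypothesis is prior × ∏ likelihoods:
  vehicle A: 0.29 × 0.78 × 0.44 = 0.099528
  vehicle B: 0.10 × 0.05 × 0.35 = 0.00175
  vehicle C: 0.33 × 0.65 × 0.92 = 0.19734
  vehicle D: 0.28 × 0.06 × 0.57 = 0.009576
Normalizing constant Z = 0.099528 + 0.00175 + 0.19734 + 0.009576 = 0.30819.
P(vehicle D | evidence) = 0.009576 / 0.30819 ≈ 0.031.

0.031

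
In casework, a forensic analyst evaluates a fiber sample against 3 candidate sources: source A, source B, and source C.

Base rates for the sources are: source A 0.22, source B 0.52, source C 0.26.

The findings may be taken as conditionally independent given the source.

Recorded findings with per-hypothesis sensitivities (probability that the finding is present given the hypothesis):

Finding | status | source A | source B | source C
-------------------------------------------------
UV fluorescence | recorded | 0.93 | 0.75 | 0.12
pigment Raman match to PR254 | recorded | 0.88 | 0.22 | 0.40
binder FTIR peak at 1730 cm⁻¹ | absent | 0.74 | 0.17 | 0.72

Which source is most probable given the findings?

By Bayes' rule with conditional independence, the unnormalized weight for each hypothesis is prior × ∏ likelihoods (using 1 − P(present | H) for each absent finding):
  source A: 0.22 × 0.93 × 0.88 × (1 − 0.74) = 0.046812
  source B: 0.52 × 0.75 × 0.22 × (1 − 0.17) = 0.071214
  source C: 0.26 × 0.12 × 0.40 × (1 − 0.72) = 0.0034944
Normalizing constant Z = 0.046812 + 0.071214 + 0.0034944 = 0.12152.
P(source A | evidence) ≈ 0.046812 / 0.12152 ≈ 0.385
P(source B | evidence) ≈ 0.071214 / 0.12152 ≈ 0.586
P(source C | evidence) ≈ 0.0034944 / 0.12152 ≈ 0.029
The largest is 0.586, so source B is most probable.

source B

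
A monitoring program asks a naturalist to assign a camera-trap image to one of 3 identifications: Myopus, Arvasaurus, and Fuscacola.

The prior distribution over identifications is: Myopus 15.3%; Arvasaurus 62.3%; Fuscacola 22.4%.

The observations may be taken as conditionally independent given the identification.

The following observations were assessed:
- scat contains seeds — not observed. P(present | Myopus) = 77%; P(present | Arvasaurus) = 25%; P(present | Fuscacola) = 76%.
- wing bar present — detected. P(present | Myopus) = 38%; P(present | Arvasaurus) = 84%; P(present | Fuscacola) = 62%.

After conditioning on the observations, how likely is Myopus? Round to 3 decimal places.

Multiply each prior by the joint likelihood of the evidence pattern (using 1 − P(present | H) for each absent observation):
  Myopus: 0.153 × (1 − 0.77) × 0.38 = 0.013372
  Arvasaurus: 0.623 × (1 − 0.25) × 0.84 = 0.39249
  Fuscacola: 0.224 × (1 − 0.76) × 0.62 = 0.033331
Normalizing constant Z = 0.013372 + 0.39249 + 0.033331 = 0.43919.
P(Myopus | evidence) = 0.013372 / 0.43919 ≈ 0.030.

0.030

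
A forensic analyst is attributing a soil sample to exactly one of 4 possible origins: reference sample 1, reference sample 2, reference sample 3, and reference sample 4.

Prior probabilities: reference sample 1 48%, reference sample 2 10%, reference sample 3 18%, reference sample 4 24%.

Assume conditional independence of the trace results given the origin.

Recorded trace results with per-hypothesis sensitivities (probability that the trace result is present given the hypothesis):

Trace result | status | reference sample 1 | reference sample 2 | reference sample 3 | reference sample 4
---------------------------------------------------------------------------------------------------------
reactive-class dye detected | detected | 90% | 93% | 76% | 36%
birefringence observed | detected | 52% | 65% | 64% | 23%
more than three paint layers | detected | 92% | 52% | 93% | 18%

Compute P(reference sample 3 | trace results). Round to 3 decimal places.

0.252

By Bayes' rule with conditional independence, the unnormalized weight for each hypothesis is prior × ∏ likelihoods:
  reference sample 1: 0.48 × 0.90 × 0.52 × 0.92 = 0.20667
  reference sample 2: 0.10 × 0.93 × 0.65 × 0.52 = 0.031434
  reference sample 3: 0.18 × 0.76 × 0.64 × 0.93 = 0.081423
  reference sample 4: 0.24 × 0.36 × 0.23 × 0.18 = 0.003577
Normalizing constant Z = 0.20667 + 0.031434 + 0.081423 + 0.003577 = 0.3231.
P(reference sample 3 | evidence) = 0.081423 / 0.3231 ≈ 0.252.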